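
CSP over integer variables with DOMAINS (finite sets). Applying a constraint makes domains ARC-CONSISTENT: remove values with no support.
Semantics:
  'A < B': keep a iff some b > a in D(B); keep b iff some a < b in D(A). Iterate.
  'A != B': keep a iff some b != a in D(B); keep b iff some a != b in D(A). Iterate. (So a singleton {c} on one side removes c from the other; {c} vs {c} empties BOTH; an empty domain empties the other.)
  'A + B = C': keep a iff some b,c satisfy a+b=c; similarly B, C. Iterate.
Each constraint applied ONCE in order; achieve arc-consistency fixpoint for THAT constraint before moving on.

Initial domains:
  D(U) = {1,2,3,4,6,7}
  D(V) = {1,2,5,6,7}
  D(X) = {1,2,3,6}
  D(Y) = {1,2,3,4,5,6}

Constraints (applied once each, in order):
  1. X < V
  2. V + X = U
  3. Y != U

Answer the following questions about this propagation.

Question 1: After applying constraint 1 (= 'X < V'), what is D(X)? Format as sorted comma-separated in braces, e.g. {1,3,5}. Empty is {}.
Constraint 1 (X < V) on D(X)={1,2,3,6} D(V)={1,2,5,6,7}: V {1,2,5,6,7}->{2,5,6,7}
So after constraint 1: D(X) = {1,2,3,6}

Answer: {1,2,3,6}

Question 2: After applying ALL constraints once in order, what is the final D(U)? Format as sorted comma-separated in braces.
Constraint 1 (X < V) on D(X)={1,2,3,6} D(V)={1,2,5,6,7}: V {1,2,5,6,7}->{2,5,6,7}
Constraint 2 (V + X = U) on D(V)={2,5,6,7} D(X)={1,2,3,6} D(U)={1,2,3,4,6,7}: V {2,5,6,7}->{2,5,6}; X {1,2,3,6}->{1,2}; U {1,2,3,4,6,7}->{3,4,6,7}
Constraint 3 (Y != U) on D(Y)={1,2,3,4,5,6} D(U)={3,4,6,7}: no change
So after all 3 constraints: D(U) = {3,4,6,7}

Answer: {3,4,6,7}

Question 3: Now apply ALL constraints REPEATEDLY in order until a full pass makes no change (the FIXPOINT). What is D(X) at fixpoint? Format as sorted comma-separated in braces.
pass 0 (initial): D(X)={1,2,3,6}
pass 1: U {1,2,3,4,6,7}->{3,4,6,7}; V {1,2,5,6,7}->{2,5,6}; X {1,2,3,6}->{1,2}
pass 2: no change
Fixpoint after 2 passes: D(X) = {1,2}

Answer: {1,2}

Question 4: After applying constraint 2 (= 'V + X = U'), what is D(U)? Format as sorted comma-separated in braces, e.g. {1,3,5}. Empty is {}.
Answer: {3,4,6,7}

Derivation:
Constraint 1 (X < V) on D(X)={1,2,3,6} D(V)={1,2,5,6,7}: V {1,2,5,6,7}->{2,5,6,7}
Constraint 2 (V + X = U) on D(V)={2,5,6,7} D(X)={1,2,3,6} D(U)={1,2,3,4,6,7}: V {2,5,6,7}->{2,5,6}; X {1,2,3,6}->{1,2}; U {1,2,3,4,6,7}->{3,4,6,7}
So after constraint 2: D(U) = {3,4,6,7}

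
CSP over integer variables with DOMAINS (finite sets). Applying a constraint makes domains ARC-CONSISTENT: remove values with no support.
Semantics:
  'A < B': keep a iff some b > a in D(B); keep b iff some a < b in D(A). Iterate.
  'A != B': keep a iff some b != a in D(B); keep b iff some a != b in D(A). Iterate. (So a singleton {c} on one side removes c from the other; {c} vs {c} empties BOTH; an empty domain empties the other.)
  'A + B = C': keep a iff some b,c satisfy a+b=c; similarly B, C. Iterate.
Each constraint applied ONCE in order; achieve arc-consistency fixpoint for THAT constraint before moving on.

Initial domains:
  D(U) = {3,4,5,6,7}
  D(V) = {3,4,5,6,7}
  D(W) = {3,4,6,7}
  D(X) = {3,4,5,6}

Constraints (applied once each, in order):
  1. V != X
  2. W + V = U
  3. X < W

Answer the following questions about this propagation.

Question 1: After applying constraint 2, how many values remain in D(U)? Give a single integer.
Constraint 1 (V != X) on D(V)={3,4,5,6,7} D(X)={3,4,5,6}: no change
Constraint 2 (W + V = U) on D(W)={3,4,6,7} D(V)={3,4,5,6,7} D(U)={3,4,5,6,7}: W {3,4,6,7}->{3,4}; V {3,4,5,6,7}->{3,4}; U {3,4,5,6,7}->{6,7}
So after constraint 2: D(U)={6,7}, size = 2

Answer: 2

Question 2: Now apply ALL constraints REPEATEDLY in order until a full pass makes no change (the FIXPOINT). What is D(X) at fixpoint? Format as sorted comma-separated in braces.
Answer: {}

Derivation:
pass 0 (initial): D(X)={3,4,5,6}
pass 1: U {3,4,5,6,7}->{6,7}; V {3,4,5,6,7}->{3,4}; W {3,4,6,7}->{4}; X {3,4,5,6}->{3}
pass 2: U {6,7}->{}; V {3,4}->{}; W {4}->{}; X {3}->{}
pass 3: no change
Fixpoint after 3 passes: D(X) = {}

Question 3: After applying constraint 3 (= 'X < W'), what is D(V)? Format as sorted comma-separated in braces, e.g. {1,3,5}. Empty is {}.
Answer: {3,4}

Derivation:
Constraint 1 (V != X) on D(V)={3,4,5,6,7} D(X)={3,4,5,6}: no change
Constraint 2 (W + V = U) on D(W)={3,4,6,7} D(V)={3,4,5,6,7} D(U)={3,4,5,6,7}: W {3,4,6,7}->{3,4}; V {3,4,5,6,7}->{3,4}; U {3,4,5,6,7}->{6,7}
Constraint 3 (X < W) on D(X)={3,4,5,6} D(W)={3,4}: X {3,4,5,6}->{3}; W {3,4}->{4}
So after constraint 3: D(V) = {3,4}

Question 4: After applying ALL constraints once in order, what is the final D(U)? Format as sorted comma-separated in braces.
Answer: {6,7}

Derivation:
Constraint 1 (V != X) on D(V)={3,4,5,6,7} D(X)={3,4,5,6}: no change
Constraint 2 (W + V = U) on D(W)={3,4,6,7} D(V)={3,4,5,6,7} D(U)={3,4,5,6,7}: W {3,4,6,7}->{3,4}; V {3,4,5,6,7}->{3,4}; U {3,4,5,6,7}->{6,7}
Constraint 3 (X < W) on D(X)={3,4,5,6} D(W)={3,4}: X {3,4,5,6}->{3}; W {3,4}->{4}
So after all 3 constraints: D(U) = {6,7}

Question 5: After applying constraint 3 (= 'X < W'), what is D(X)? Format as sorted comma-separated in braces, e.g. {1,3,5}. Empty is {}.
Answer: {3}

Derivation:
Constraint 1 (V != X) on D(V)={3,4,5,6,7} D(X)={3,4,5,6}: no change
Constraint 2 (W + V = U) on D(W)={3,4,6,7} D(V)={3,4,5,6,7} D(U)={3,4,5,6,7}: W {3,4,6,7}->{3,4}; V {3,4,5,6,7}->{3,4}; U {3,4,5,6,7}->{6,7}
Constraint 3 (X < W) on D(X)={3,4,5,6} D(W)={3,4}: X {3,4,5,6}->{3}; W {3,4}->{4}
So after constraint 3: D(X) = {3}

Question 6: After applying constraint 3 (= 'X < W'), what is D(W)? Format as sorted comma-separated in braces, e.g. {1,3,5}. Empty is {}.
Constraint 1 (V != X) on D(V)={3,4,5,6,7} D(X)={3,4,5,6}: no change
Constraint 2 (W + V = U) on D(W)={3,4,6,7} D(V)={3,4,5,6,7} D(U)={3,4,5,6,7}: W {3,4,6,7}->{3,4}; V {3,4,5,6,7}->{3,4}; U {3,4,5,6,7}->{6,7}
Constraint 3 (X < W) on D(X)={3,4,5,6} D(W)={3,4}: X {3,4,5,6}->{3}; W {3,4}->{4}
So after constraint 3: D(W) = {4}

Answer: {4}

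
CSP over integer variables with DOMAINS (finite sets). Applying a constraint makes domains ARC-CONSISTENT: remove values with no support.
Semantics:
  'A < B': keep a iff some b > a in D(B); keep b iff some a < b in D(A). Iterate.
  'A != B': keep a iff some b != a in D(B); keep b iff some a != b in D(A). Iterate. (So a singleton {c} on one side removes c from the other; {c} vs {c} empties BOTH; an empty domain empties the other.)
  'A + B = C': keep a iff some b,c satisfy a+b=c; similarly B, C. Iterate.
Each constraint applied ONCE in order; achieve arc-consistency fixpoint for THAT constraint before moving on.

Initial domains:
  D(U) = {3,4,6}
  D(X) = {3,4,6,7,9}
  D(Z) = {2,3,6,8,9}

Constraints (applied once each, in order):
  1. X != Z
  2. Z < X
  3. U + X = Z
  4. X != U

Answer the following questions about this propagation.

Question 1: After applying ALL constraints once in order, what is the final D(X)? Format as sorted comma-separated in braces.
Constraint 1 (X != Z) on D(X)={3,4,6,7,9} D(Z)={2,3,6,8,9}: no change
Constraint 2 (Z < X) on D(Z)={2,3,6,8,9} D(X)={3,4,6,7,9}: Z {2,3,6,8,9}->{2,3,6,8}
Constraint 3 (U + X = Z) on D(U)={3,4,6} D(X)={3,4,6,7,9} D(Z)={2,3,6,8}: U {3,4,6}->{3,4}; X {3,4,6,7,9}->{3,4}; Z {2,3,6,8}->{6,8}
Constraint 4 (X != U) on D(X)={3,4} D(U)={3,4}: no change
So after all 4 constraints: D(X) = {3,4}

Answer: {3,4}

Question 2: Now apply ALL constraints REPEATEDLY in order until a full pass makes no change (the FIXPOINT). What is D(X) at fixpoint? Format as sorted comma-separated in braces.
pass 0 (initial): D(X)={3,4,6,7,9}
pass 1: U {3,4,6}->{3,4}; X {3,4,6,7,9}->{3,4}; Z {2,3,6,8,9}->{6,8}
pass 2: U {3,4}->{}; X {3,4}->{}; Z {6,8}->{}
pass 3: no change
Fixpoint after 3 passes: D(X) = {}

Answer: {}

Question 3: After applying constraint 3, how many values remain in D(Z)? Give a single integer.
Constraint 1 (X != Z) on D(X)={3,4,6,7,9} D(Z)={2,3,6,8,9}: no change
Constraint 2 (Z < X) on D(Z)={2,3,6,8,9} D(X)={3,4,6,7,9}: Z {2,3,6,8,9}->{2,3,6,8}
Constraint 3 (U + X = Z) on D(U)={3,4,6} D(X)={3,4,6,7,9} D(Z)={2,3,6,8}: U {3,4,6}->{3,4}; X {3,4,6,7,9}->{3,4}; Z {2,3,6,8}->{6,8}
So after constraint 3: D(Z)={6,8}, size = 2

Answer: 2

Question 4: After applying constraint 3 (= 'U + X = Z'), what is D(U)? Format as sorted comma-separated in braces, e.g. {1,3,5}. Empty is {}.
Answer: {3,4}

Derivation:
Constraint 1 (X != Z) on D(X)={3,4,6,7,9} D(Z)={2,3,6,8,9}: no change
Constraint 2 (Z < X) on D(Z)={2,3,6,8,9} D(X)={3,4,6,7,9}: Z {2,3,6,8,9}->{2,3,6,8}
Constraint 3 (U + X = Z) on D(U)={3,4,6} D(X)={3,4,6,7,9} D(Z)={2,3,6,8}: U {3,4,6}->{3,4}; X {3,4,6,7,9}->{3,4}; Z {2,3,6,8}->{6,8}
So after constraint 3: D(U) = {3,4}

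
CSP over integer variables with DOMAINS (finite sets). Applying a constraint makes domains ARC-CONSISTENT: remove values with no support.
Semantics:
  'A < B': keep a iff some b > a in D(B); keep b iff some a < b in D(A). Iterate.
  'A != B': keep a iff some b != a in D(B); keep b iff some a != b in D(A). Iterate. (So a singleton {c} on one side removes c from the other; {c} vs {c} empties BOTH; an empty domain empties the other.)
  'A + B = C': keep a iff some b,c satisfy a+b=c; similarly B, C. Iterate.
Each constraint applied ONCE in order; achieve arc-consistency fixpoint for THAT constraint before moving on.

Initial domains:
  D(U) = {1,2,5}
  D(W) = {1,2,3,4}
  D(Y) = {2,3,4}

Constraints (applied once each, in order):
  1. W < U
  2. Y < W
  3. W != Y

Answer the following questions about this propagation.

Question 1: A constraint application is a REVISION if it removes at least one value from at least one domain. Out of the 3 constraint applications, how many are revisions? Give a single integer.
Answer: 2

Derivation:
Constraint 1 (W < U) on D(W)={1,2,3,4} D(U)={1,2,5}: U {1,2,5}->{2,5} => REVISION
Constraint 2 (Y < W) on D(Y)={2,3,4} D(W)={1,2,3,4}: Y {2,3,4}->{2,3}; W {1,2,3,4}->{3,4} => REVISION
Constraint 3 (W != Y) on D(W)={3,4} D(Y)={2,3}: no change => not a revision
Total revisions = 2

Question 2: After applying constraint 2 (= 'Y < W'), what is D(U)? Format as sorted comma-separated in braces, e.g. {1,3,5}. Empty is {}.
Answer: {2,5}

Derivation:
Constraint 1 (W < U) on D(W)={1,2,3,4} D(U)={1,2,5}: U {1,2,5}->{2,5}
Constraint 2 (Y < W) on D(Y)={2,3,4} D(W)={1,2,3,4}: Y {2,3,4}->{2,3}; W {1,2,3,4}->{3,4}
So after constraint 2: D(U) = {2,5}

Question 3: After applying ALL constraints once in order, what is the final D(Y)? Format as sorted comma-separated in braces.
Constraint 1 (W < U) on D(W)={1,2,3,4} D(U)={1,2,5}: U {1,2,5}->{2,5}
Constraint 2 (Y < W) on D(Y)={2,3,4} D(W)={1,2,3,4}: Y {2,3,4}->{2,3}; W {1,2,3,4}->{3,4}
Constraint 3 (W != Y) on D(W)={3,4} D(Y)={2,3}: no change
So after all 3 constraints: D(Y) = {2,3}

Answer: {2,3}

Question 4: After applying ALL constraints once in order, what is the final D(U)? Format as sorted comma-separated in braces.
Constraint 1 (W < U) on D(W)={1,2,3,4} D(U)={1,2,5}: U {1,2,5}->{2,5}
Constraint 2 (Y < W) on D(Y)={2,3,4} D(W)={1,2,3,4}: Y {2,3,4}->{2,3}; W {1,2,3,4}->{3,4}
Constraint 3 (W != Y) on D(W)={3,4} D(Y)={2,3}: no change
So after all 3 constraints: D(U) = {2,5}

Answer: {2,5}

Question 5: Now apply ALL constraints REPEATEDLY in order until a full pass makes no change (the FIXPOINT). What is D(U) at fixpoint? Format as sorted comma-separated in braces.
Answer: {5}

Derivation:
pass 0 (initial): D(U)={1,2,5}
pass 1: U {1,2,5}->{2,5}; W {1,2,3,4}->{3,4}; Y {2,3,4}->{2,3}
pass 2: U {2,5}->{5}
pass 3: no change
Fixpoint after 3 passes: D(U) = {5}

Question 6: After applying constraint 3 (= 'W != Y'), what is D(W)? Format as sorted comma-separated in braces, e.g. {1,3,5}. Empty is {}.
Constraint 1 (W < U) on D(W)={1,2,3,4} D(U)={1,2,5}: U {1,2,5}->{2,5}
Constraint 2 (Y < W) on D(Y)={2,3,4} D(W)={1,2,3,4}: Y {2,3,4}->{2,3}; W {1,2,3,4}->{3,4}
Constraint 3 (W != Y) on D(W)={3,4} D(Y)={2,3}: no change
So after constraint 3: D(W) = {3,4}

Answer: {3,4}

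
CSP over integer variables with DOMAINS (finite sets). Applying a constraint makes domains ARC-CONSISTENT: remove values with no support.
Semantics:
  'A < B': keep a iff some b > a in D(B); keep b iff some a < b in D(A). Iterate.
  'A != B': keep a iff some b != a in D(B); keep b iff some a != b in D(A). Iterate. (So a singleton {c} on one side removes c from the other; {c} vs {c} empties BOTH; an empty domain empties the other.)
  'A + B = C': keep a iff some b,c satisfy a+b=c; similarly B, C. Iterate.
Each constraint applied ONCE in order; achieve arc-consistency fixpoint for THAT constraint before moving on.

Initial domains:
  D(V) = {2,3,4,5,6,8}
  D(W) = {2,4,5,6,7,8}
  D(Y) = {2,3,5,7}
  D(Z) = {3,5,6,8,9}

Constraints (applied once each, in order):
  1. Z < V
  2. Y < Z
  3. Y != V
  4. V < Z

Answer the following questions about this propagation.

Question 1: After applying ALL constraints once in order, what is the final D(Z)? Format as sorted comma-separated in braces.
Answer: {5,6}

Derivation:
Constraint 1 (Z < V) on D(Z)={3,5,6,8,9} D(V)={2,3,4,5,6,8}: Z {3,5,6,8,9}->{3,5,6}; V {2,3,4,5,6,8}->{4,5,6,8}
Constraint 2 (Y < Z) on D(Y)={2,3,5,7} D(Z)={3,5,6}: Y {2,3,5,7}->{2,3,5}
Constraint 3 (Y != V) on D(Y)={2,3,5} D(V)={4,5,6,8}: no change
Constraint 4 (V < Z) on D(V)={4,5,6,8} D(Z)={3,5,6}: V {4,5,6,8}->{4,5}; Z {3,5,6}->{5,6}
So after all 4 constraints: D(Z) = {5,6}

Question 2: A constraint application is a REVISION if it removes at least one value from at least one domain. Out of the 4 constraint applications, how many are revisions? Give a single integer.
Answer: 3

Derivation:
Constraint 1 (Z < V) on D(Z)={3,5,6,8,9} D(V)={2,3,4,5,6,8}: Z {3,5,6,8,9}->{3,5,6}; V {2,3,4,5,6,8}->{4,5,6,8} => REVISION
Constraint 2 (Y < Z) on D(Y)={2,3,5,7} D(Z)={3,5,6}: Y {2,3,5,7}->{2,3,5} => REVISION
Constraint 3 (Y != V) on D(Y)={2,3,5} D(V)={4,5,6,8}: no change => not a revision
Constraint 4 (V < Z) on D(V)={4,5,6,8} D(Z)={3,5,6}: V {4,5,6,8}->{4,5}; Z {3,5,6}->{5,6} => REVISION
Total revisions = 3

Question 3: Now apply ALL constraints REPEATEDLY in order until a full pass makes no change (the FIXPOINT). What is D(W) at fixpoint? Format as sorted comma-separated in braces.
Answer: {2,4,5,6,7,8}

Derivation:
pass 0 (initial): D(W)={2,4,5,6,7,8}
pass 1: V {2,3,4,5,6,8}->{4,5}; Y {2,3,5,7}->{2,3,5}; Z {3,5,6,8,9}->{5,6}
pass 2: V {4,5}->{}; Y {2,3,5}->{}; Z {5,6}->{}
pass 3: no change
Fixpoint after 3 passes: D(W) = {2,4,5,6,7,8}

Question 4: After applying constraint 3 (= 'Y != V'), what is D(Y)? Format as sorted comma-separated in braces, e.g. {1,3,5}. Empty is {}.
Answer: {2,3,5}

Derivation:
Constraint 1 (Z < V) on D(Z)={3,5,6,8,9} D(V)={2,3,4,5,6,8}: Z {3,5,6,8,9}->{3,5,6}; V {2,3,4,5,6,8}->{4,5,6,8}
Constraint 2 (Y < Z) on D(Y)={2,3,5,7} D(Z)={3,5,6}: Y {2,3,5,7}->{2,3,5}
Constraint 3 (Y != V) on D(Y)={2,3,5} D(V)={4,5,6,8}: no change
So after constraint 3: D(Y) = {2,3,5}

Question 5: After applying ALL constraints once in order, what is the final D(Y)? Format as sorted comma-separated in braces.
Answer: {2,3,5}

Derivation:
Constraint 1 (Z < V) on D(Z)={3,5,6,8,9} D(V)={2,3,4,5,6,8}: Z {3,5,6,8,9}->{3,5,6}; V {2,3,4,5,6,8}->{4,5,6,8}
Constraint 2 (Y < Z) on D(Y)={2,3,5,7} D(Z)={3,5,6}: Y {2,3,5,7}->{2,3,5}
Constraint 3 (Y != V) on D(Y)={2,3,5} D(V)={4,5,6,8}: no change
Constraint 4 (V < Z) on D(V)={4,5,6,8} D(Z)={3,5,6}: V {4,5,6,8}->{4,5}; Z {3,5,6}->{5,6}
So after all 4 constraints: D(Y) = {2,3,5}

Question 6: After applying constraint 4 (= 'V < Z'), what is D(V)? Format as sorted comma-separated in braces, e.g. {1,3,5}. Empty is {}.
Answer: {4,5}

Derivation:
Constraint 1 (Z < V) on D(Z)={3,5,6,8,9} D(V)={2,3,4,5,6,8}: Z {3,5,6,8,9}->{3,5,6}; V {2,3,4,5,6,8}->{4,5,6,8}
Constraint 2 (Y < Z) on D(Y)={2,3,5,7} D(Z)={3,5,6}: Y {2,3,5,7}->{2,3,5}
Constraint 3 (Y != V) on D(Y)={2,3,5} D(V)={4,5,6,8}: no change
Constraint 4 (V < Z) on D(V)={4,5,6,8} D(Z)={3,5,6}: V {4,5,6,8}->{4,5}; Z {3,5,6}->{5,6}
So after constraint 4: D(V) = {4,5}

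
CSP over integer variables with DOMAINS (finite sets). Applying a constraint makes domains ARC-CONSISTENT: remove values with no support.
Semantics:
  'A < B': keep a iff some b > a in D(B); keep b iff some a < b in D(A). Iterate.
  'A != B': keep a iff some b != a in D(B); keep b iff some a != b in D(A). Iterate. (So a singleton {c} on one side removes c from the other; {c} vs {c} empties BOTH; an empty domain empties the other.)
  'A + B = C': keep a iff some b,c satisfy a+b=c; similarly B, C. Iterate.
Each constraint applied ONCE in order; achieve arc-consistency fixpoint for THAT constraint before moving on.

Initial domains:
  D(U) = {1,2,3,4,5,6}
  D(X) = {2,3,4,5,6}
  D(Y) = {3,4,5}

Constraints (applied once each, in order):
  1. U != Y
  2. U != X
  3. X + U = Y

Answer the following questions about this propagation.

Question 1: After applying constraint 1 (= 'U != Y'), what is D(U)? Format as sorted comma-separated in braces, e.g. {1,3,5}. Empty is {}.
Constraint 1 (U != Y) on D(U)={1,2,3,4,5,6} D(Y)={3,4,5}: no change
So after constraint 1: D(U) = {1,2,3,4,5,6}

Answer: {1,2,3,4,5,6}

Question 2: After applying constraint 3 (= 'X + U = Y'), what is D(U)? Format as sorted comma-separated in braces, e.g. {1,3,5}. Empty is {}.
Constraint 1 (U != Y) on D(U)={1,2,3,4,5,6} D(Y)={3,4,5}: no change
Constraint 2 (U != X) on D(U)={1,2,3,4,5,6} D(X)={2,3,4,5,6}: no change
Constraint 3 (X + U = Y) on D(X)={2,3,4,5,6} D(U)={1,2,3,4,5,6} D(Y)={3,4,5}: X {2,3,4,5,6}->{2,3,4}; U {1,2,3,4,5,6}->{1,2,3}
So after constraint 3: D(U) = {1,2,3}

Answer: {1,2,3}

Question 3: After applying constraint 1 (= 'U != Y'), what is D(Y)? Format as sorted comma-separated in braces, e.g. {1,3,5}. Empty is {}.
Answer: {3,4,5}

Derivation:
Constraint 1 (U != Y) on D(U)={1,2,3,4,5,6} D(Y)={3,4,5}: no change
So after constraint 1: D(Y) = {3,4,5}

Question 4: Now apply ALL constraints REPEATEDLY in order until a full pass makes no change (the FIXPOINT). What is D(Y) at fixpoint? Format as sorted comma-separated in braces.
pass 0 (initial): D(Y)={3,4,5}
pass 1: U {1,2,3,4,5,6}->{1,2,3}; X {2,3,4,5,6}->{2,3,4}
pass 2: no change
Fixpoint after 2 passes: D(Y) = {3,4,5}

Answer: {3,4,5}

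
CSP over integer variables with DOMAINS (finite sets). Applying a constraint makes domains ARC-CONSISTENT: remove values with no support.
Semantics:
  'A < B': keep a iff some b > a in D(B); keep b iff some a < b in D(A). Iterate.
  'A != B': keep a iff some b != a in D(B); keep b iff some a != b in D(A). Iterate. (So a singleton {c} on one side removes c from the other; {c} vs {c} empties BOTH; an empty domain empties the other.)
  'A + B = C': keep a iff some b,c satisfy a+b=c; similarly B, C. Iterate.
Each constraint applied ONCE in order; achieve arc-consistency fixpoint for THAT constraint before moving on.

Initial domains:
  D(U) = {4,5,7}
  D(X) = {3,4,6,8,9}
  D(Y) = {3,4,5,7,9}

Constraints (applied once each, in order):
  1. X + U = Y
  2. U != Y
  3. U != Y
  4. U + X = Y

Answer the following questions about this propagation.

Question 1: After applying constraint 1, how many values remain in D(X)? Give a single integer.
Constraint 1 (X + U = Y) on D(X)={3,4,6,8,9} D(U)={4,5,7} D(Y)={3,4,5,7,9}: X {3,4,6,8,9}->{3,4}; U {4,5,7}->{4,5}; Y {3,4,5,7,9}->{7,9}
So after constraint 1: D(X)={3,4}, size = 2

Answer: 2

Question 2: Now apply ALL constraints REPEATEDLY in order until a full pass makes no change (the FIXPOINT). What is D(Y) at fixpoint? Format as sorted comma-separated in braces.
Answer: {7,9}

Derivation:
pass 0 (initial): D(Y)={3,4,5,7,9}
pass 1: U {4,5,7}->{4,5}; X {3,4,6,8,9}->{3,4}; Y {3,4,5,7,9}->{7,9}
pass 2: no change
Fixpoint after 2 passes: D(Y) = {7,9}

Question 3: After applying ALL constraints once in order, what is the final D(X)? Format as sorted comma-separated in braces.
Constraint 1 (X + U = Y) on D(X)={3,4,6,8,9} D(U)={4,5,7} D(Y)={3,4,5,7,9}: X {3,4,6,8,9}->{3,4}; U {4,5,7}->{4,5}; Y {3,4,5,7,9}->{7,9}
Constraint 2 (U != Y) on D(U)={4,5} D(Y)={7,9}: no change
Constraint 3 (U != Y) on D(U)={4,5} D(Y)={7,9}: no change
Constraint 4 (U + X = Y) on D(U)={4,5} D(X)={3,4} D(Y)={7,9}: no change
So after all 4 constraints: D(X) = {3,4}

Answer: {3,4}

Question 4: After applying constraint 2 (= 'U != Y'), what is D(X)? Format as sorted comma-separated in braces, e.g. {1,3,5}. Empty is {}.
Constraint 1 (X + U = Y) on D(X)={3,4,6,8,9} D(U)={4,5,7} D(Y)={3,4,5,7,9}: X {3,4,6,8,9}->{3,4}; U {4,5,7}->{4,5}; Y {3,4,5,7,9}->{7,9}
Constraint 2 (U != Y) on D(U)={4,5} D(Y)={7,9}: no change
So after constraint 2: D(X) = {3,4}

Answer: {3,4}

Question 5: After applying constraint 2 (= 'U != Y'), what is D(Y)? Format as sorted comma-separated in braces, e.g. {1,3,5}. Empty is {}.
Constraint 1 (X + U = Y) on D(X)={3,4,6,8,9} D(U)={4,5,7} D(Y)={3,4,5,7,9}: X {3,4,6,8,9}->{3,4}; U {4,5,7}->{4,5}; Y {3,4,5,7,9}->{7,9}
Constraint 2 (U != Y) on D(U)={4,5} D(Y)={7,9}: no change
So after constraint 2: D(Y) = {7,9}

Answer: {7,9}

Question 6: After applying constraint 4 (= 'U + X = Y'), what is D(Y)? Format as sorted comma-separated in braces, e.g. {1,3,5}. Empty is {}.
Answer: {7,9}

Derivation:
Constraint 1 (X + U = Y) on D(X)={3,4,6,8,9} D(U)={4,5,7} D(Y)={3,4,5,7,9}: X {3,4,6,8,9}->{3,4}; U {4,5,7}->{4,5}; Y {3,4,5,7,9}->{7,9}
Constraint 2 (U != Y) on D(U)={4,5} D(Y)={7,9}: no change
Constraint 3 (U != Y) on D(U)={4,5} D(Y)={7,9}: no change
Constraint 4 (U + X = Y) on D(U)={4,5} D(X)={3,4} D(Y)={7,9}: no change
So after constraint 4: D(Y) = {7,9}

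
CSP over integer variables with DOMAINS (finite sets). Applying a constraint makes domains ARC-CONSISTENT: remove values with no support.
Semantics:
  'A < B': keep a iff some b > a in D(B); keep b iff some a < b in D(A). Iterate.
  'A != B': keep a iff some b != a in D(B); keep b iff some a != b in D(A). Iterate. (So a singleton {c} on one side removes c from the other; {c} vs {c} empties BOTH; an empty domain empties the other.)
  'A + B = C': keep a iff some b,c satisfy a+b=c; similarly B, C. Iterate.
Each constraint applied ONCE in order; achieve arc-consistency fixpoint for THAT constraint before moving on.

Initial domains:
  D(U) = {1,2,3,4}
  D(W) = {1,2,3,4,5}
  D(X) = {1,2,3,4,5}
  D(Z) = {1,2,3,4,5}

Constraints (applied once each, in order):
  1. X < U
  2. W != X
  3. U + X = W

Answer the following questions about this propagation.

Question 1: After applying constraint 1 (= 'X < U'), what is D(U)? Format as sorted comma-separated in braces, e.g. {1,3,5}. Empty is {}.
Answer: {2,3,4}

Derivation:
Constraint 1 (X < U) on D(X)={1,2,3,4,5} D(U)={1,2,3,4}: X {1,2,3,4,5}->{1,2,3}; U {1,2,3,4}->{2,3,4}
So after constraint 1: D(U) = {2,3,4}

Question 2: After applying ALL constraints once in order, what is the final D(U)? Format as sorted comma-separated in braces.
Answer: {2,3,4}

Derivation:
Constraint 1 (X < U) on D(X)={1,2,3,4,5} D(U)={1,2,3,4}: X {1,2,3,4,5}->{1,2,3}; U {1,2,3,4}->{2,3,4}
Constraint 2 (W != X) on D(W)={1,2,3,4,5} D(X)={1,2,3}: no change
Constraint 3 (U + X = W) on D(U)={2,3,4} D(X)={1,2,3} D(W)={1,2,3,4,5}: W {1,2,3,4,5}->{3,4,5}
So after all 3 constraints: D(U) = {2,3,4}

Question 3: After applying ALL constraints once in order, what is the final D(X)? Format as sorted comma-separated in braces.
Constraint 1 (X < U) on D(X)={1,2,3,4,5} D(U)={1,2,3,4}: X {1,2,3,4,5}->{1,2,3}; U {1,2,3,4}->{2,3,4}
Constraint 2 (W != X) on D(W)={1,2,3,4,5} D(X)={1,2,3}: no change
Constraint 3 (U + X = W) on D(U)={2,3,4} D(X)={1,2,3} D(W)={1,2,3,4,5}: W {1,2,3,4,5}->{3,4,5}
So after all 3 constraints: D(X) = {1,2,3}

Answer: {1,2,3}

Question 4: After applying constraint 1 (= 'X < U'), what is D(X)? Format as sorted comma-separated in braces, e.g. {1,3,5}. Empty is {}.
Constraint 1 (X < U) on D(X)={1,2,3,4,5} D(U)={1,2,3,4}: X {1,2,3,4,5}->{1,2,3}; U {1,2,3,4}->{2,3,4}
So after constraint 1: D(X) = {1,2,3}

Answer: {1,2,3}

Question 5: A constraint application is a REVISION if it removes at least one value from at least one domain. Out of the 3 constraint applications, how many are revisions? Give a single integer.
Constraint 1 (X < U) on D(X)={1,2,3,4,5} D(U)={1,2,3,4}: X {1,2,3,4,5}->{1,2,3}; U {1,2,3,4}->{2,3,4} => REVISION
Constraint 2 (W != X) on D(W)={1,2,3,4,5} D(X)={1,2,3}: no change => not a revision
Constraint 3 (U + X = W) on D(U)={2,3,4} D(X)={1,2,3} D(W)={1,2,3,4,5}: W {1,2,3,4,5}->{3,4,5} => REVISION
Total revisions = 2

Answer: 2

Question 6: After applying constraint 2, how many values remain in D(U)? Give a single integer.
Constraint 1 (X < U) on D(X)={1,2,3,4,5} D(U)={1,2,3,4}: X {1,2,3,4,5}->{1,2,3}; U {1,2,3,4}->{2,3,4}
Constraint 2 (W != X) on D(W)={1,2,3,4,5} D(X)={1,2,3}: no change
So after constraint 2: D(U)={2,3,4}, size = 3

Answer: 3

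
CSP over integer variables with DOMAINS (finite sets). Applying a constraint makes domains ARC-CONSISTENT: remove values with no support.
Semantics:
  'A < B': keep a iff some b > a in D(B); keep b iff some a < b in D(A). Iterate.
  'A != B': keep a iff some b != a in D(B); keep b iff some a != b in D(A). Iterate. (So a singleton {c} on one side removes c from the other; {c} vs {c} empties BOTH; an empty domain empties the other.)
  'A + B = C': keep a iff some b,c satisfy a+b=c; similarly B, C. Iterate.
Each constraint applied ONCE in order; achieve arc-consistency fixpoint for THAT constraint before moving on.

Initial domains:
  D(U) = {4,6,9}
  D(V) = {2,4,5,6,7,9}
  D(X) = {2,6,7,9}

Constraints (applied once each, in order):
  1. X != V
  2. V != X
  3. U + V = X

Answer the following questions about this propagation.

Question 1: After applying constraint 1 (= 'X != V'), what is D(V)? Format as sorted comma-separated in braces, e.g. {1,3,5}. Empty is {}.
Constraint 1 (X != V) on D(X)={2,6,7,9} D(V)={2,4,5,6,7,9}: no change
So after constraint 1: D(V) = {2,4,5,6,7,9}

Answer: {2,4,5,6,7,9}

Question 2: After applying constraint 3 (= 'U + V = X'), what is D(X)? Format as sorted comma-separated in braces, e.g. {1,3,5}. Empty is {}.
Constraint 1 (X != V) on D(X)={2,6,7,9} D(V)={2,4,5,6,7,9}: no change
Constraint 2 (V != X) on D(V)={2,4,5,6,7,9} D(X)={2,6,7,9}: no change
Constraint 3 (U + V = X) on D(U)={4,6,9} D(V)={2,4,5,6,7,9} D(X)={2,6,7,9}: U {4,6,9}->{4}; V {2,4,5,6,7,9}->{2,5}; X {2,6,7,9}->{6,9}
So after constraint 3: D(X) = {6,9}

Answer: {6,9}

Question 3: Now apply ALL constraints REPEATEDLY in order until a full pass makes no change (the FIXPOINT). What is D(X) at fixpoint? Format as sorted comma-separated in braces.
pass 0 (initial): D(X)={2,6,7,9}
pass 1: U {4,6,9}->{4}; V {2,4,5,6,7,9}->{2,5}; X {2,6,7,9}->{6,9}
pass 2: no change
Fixpoint after 2 passes: D(X) = {6,9}

Answer: {6,9}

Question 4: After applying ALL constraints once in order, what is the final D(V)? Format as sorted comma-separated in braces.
Answer: {2,5}

Derivation:
Constraint 1 (X != V) on D(X)={2,6,7,9} D(V)={2,4,5,6,7,9}: no change
Constraint 2 (V != X) on D(V)={2,4,5,6,7,9} D(X)={2,6,7,9}: no change
Constraint 3 (U + V = X) on D(U)={4,6,9} D(V)={2,4,5,6,7,9} D(X)={2,6,7,9}: U {4,6,9}->{4}; V {2,4,5,6,7,9}->{2,5}; X {2,6,7,9}->{6,9}
So after all 3 constraints: D(V) = {2,5}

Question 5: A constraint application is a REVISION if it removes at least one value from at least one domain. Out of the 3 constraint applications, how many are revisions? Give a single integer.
Constraint 1 (X != V) on D(X)={2,6,7,9} D(V)={2,4,5,6,7,9}: no change => not a revision
Constraint 2 (V != X) on D(V)={2,4,5,6,7,9} D(X)={2,6,7,9}: no change => not a revision
Constraint 3 (U + V = X) on D(U)={4,6,9} D(V)={2,4,5,6,7,9} D(X)={2,6,7,9}: U {4,6,9}->{4}; V {2,4,5,6,7,9}->{2,5}; X {2,6,7,9}->{6,9} => REVISION
Total revisions = 1

Answer: 1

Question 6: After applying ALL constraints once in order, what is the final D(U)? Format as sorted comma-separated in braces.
Answer: {4}

Derivation:
Constraint 1 (X != V) on D(X)={2,6,7,9} D(V)={2,4,5,6,7,9}: no change
Constraint 2 (V != X) on D(V)={2,4,5,6,7,9} D(X)={2,6,7,9}: no change
Constraint 3 (U + V = X) on D(U)={4,6,9} D(V)={2,4,5,6,7,9} D(X)={2,6,7,9}: U {4,6,9}->{4}; V {2,4,5,6,7,9}->{2,5}; X {2,6,7,9}->{6,9}
So after all 3 constraints: D(U) = {4}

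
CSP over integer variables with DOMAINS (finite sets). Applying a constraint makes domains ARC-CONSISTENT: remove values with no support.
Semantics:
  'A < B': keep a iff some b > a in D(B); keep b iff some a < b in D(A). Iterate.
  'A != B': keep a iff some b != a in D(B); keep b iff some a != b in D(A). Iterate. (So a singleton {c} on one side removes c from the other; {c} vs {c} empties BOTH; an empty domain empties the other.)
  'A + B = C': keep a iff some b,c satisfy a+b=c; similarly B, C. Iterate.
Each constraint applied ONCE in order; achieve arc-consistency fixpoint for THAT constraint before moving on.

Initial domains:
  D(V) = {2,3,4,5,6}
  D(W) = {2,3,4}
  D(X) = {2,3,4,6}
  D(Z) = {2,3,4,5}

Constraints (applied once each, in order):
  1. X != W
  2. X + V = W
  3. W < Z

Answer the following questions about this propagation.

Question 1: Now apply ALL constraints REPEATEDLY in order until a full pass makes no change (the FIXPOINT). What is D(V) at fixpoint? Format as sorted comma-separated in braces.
Answer: {2}

Derivation:
pass 0 (initial): D(V)={2,3,4,5,6}
pass 1: V {2,3,4,5,6}->{2}; W {2,3,4}->{4}; X {2,3,4,6}->{2}; Z {2,3,4,5}->{5}
pass 2: no change
Fixpoint after 2 passes: D(V) = {2}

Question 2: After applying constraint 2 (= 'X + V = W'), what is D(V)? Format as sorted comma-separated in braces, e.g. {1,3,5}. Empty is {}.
Answer: {2}

Derivation:
Constraint 1 (X != W) on D(X)={2,3,4,6} D(W)={2,3,4}: no change
Constraint 2 (X + V = W) on D(X)={2,3,4,6} D(V)={2,3,4,5,6} D(W)={2,3,4}: X {2,3,4,6}->{2}; V {2,3,4,5,6}->{2}; W {2,3,4}->{4}
So after constraint 2: D(V) = {2}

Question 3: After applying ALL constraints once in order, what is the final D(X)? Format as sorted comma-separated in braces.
Answer: {2}

Derivation:
Constraint 1 (X != W) on D(X)={2,3,4,6} D(W)={2,3,4}: no change
Constraint 2 (X + V = W) on D(X)={2,3,4,6} D(V)={2,3,4,5,6} D(W)={2,3,4}: X {2,3,4,6}->{2}; V {2,3,4,5,6}->{2}; W {2,3,4}->{4}
Constraint 3 (W < Z) on D(W)={4} D(Z)={2,3,4,5}: Z {2,3,4,5}->{5}
So after all 3 constraints: D(X) = {2}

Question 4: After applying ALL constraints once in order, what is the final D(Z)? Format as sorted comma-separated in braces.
Answer: {5}

Derivation:
Constraint 1 (X != W) on D(X)={2,3,4,6} D(W)={2,3,4}: no change
Constraint 2 (X + V = W) on D(X)={2,3,4,6} D(V)={2,3,4,5,6} D(W)={2,3,4}: X {2,3,4,6}->{2}; V {2,3,4,5,6}->{2}; W {2,3,4}->{4}
Constraint 3 (W < Z) on D(W)={4} D(Z)={2,3,4,5}: Z {2,3,4,5}->{5}
So after all 3 constraints: D(Z) = {5}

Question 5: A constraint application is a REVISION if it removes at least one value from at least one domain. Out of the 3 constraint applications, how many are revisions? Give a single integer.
Constraint 1 (X != W) on D(X)={2,3,4,6} D(W)={2,3,4}: no change => not a revision
Constraint 2 (X + V = W) on D(X)={2,3,4,6} D(V)={2,3,4,5,6} D(W)={2,3,4}: X {2,3,4,6}->{2}; V {2,3,4,5,6}->{2}; W {2,3,4}->{4} => REVISION
Constraint 3 (W < Z) on D(W)={4} D(Z)={2,3,4,5}: Z {2,3,4,5}->{5} => REVISION
Total revisions = 2

Answer: 2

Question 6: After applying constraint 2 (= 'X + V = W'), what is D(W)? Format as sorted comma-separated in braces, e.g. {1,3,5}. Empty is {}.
Answer: {4}

Derivation:
Constraint 1 (X != W) on D(X)={2,3,4,6} D(W)={2,3,4}: no change
Constraint 2 (X + V = W) on D(X)={2,3,4,6} D(V)={2,3,4,5,6} D(W)={2,3,4}: X {2,3,4,6}->{2}; V {2,3,4,5,6}->{2}; W {2,3,4}->{4}
So after constraint 2: D(W) = {4}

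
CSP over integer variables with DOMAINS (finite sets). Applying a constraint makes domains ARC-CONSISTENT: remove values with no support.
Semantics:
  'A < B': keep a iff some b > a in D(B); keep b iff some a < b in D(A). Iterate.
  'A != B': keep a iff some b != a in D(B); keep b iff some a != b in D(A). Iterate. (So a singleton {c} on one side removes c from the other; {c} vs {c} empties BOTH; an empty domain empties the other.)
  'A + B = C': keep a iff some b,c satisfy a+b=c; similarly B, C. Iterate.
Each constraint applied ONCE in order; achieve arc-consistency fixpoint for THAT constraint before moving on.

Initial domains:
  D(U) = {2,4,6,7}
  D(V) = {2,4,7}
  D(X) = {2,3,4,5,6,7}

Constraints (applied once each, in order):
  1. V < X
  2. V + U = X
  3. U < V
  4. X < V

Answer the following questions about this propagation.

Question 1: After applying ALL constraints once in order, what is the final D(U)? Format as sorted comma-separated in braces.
Answer: {2}

Derivation:
Constraint 1 (V < X) on D(V)={2,4,7} D(X)={2,3,4,5,6,7}: V {2,4,7}->{2,4}; X {2,3,4,5,6,7}->{3,4,5,6,7}
Constraint 2 (V + U = X) on D(V)={2,4} D(U)={2,4,6,7} D(X)={3,4,5,6,7}: U {2,4,6,7}->{2,4}; X {3,4,5,6,7}->{4,6}
Constraint 3 (U < V) on D(U)={2,4} D(V)={2,4}: U {2,4}->{2}; V {2,4}->{4}
Constraint 4 (X < V) on D(X)={4,6} D(V)={4}: X {4,6}->{}; V {4}->{}
So after all 4 constraints: D(U) = {2}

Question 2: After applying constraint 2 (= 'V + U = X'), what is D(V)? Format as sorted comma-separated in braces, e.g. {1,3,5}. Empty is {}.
Answer: {2,4}

Derivation:
Constraint 1 (V < X) on D(V)={2,4,7} D(X)={2,3,4,5,6,7}: V {2,4,7}->{2,4}; X {2,3,4,5,6,7}->{3,4,5,6,7}
Constraint 2 (V + U = X) on D(V)={2,4} D(U)={2,4,6,7} D(X)={3,4,5,6,7}: U {2,4,6,7}->{2,4}; X {3,4,5,6,7}->{4,6}
So after constraint 2: D(V) = {2,4}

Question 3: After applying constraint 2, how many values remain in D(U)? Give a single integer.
Answer: 2

Derivation:
Constraint 1 (V < X) on D(V)={2,4,7} D(X)={2,3,4,5,6,7}: V {2,4,7}->{2,4}; X {2,3,4,5,6,7}->{3,4,5,6,7}
Constraint 2 (V + U = X) on D(V)={2,4} D(U)={2,4,6,7} D(X)={3,4,5,6,7}: U {2,4,6,7}->{2,4}; X {3,4,5,6,7}->{4,6}
So after constraint 2: D(U)={2,4}, size = 2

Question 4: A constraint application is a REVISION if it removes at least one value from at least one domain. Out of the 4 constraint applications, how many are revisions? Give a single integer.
Constraint 1 (V < X) on D(V)={2,4,7} D(X)={2,3,4,5,6,7}: V {2,4,7}->{2,4}; X {2,3,4,5,6,7}->{3,4,5,6,7} => REVISION
Constraint 2 (V + U = X) on D(V)={2,4} D(U)={2,4,6,7} D(X)={3,4,5,6,7}: U {2,4,6,7}->{2,4}; X {3,4,5,6,7}->{4,6} => REVISION
Constraint 3 (U < V) on D(U)={2,4} D(V)={2,4}: U {2,4}->{2}; V {2,4}->{4} => REVISION
Constraint 4 (X < V) on D(X)={4,6} D(V)={4}: X {4,6}->{}; V {4}->{} => REVISION
Total revisions = 4

Answer: 4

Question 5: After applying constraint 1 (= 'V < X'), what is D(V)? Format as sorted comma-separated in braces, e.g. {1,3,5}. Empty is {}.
Answer: {2,4}

Derivation:
Constraint 1 (V < X) on D(V)={2,4,7} D(X)={2,3,4,5,6,7}: V {2,4,7}->{2,4}; X {2,3,4,5,6,7}->{3,4,5,6,7}
So after constraint 1: D(V) = {2,4}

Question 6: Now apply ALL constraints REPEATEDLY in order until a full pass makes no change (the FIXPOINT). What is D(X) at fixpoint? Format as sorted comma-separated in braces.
Answer: {}

Derivation:
pass 0 (initial): D(X)={2,3,4,5,6,7}
pass 1: U {2,4,6,7}->{2}; V {2,4,7}->{}; X {2,3,4,5,6,7}->{}
pass 2: U {2}->{}
pass 3: no change
Fixpoint after 3 passes: D(X) = {}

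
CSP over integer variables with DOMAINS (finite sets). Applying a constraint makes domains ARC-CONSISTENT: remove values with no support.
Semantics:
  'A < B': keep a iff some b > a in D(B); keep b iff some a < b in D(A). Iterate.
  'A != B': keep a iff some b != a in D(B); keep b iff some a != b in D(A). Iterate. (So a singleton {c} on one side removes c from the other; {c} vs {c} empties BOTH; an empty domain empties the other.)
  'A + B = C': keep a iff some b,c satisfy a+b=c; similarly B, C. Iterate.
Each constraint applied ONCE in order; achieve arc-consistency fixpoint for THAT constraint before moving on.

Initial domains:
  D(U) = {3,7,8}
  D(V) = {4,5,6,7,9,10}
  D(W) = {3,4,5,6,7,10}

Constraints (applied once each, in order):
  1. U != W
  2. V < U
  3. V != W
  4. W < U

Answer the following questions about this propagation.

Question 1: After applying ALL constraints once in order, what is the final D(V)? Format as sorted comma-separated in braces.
Constraint 1 (U != W) on D(U)={3,7,8} D(W)={3,4,5,6,7,10}: no change
Constraint 2 (V < U) on D(V)={4,5,6,7,9,10} D(U)={3,7,8}: V {4,5,6,7,9,10}->{4,5,6,7}; U {3,7,8}->{7,8}
Constraint 3 (V != W) on D(V)={4,5,6,7} D(W)={3,4,5,6,7,10}: no change
Constraint 4 (W < U) on D(W)={3,4,5,6,7,10} D(U)={7,8}: W {3,4,5,6,7,10}->{3,4,5,6,7}
So after all 4 constraints: D(V) = {4,5,6,7}

Answer: {4,5,6,7}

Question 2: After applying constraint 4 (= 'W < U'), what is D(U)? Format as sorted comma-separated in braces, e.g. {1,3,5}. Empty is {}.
Constraint 1 (U != W) on D(U)={3,7,8} D(W)={3,4,5,6,7,10}: no change
Constraint 2 (V < U) on D(V)={4,5,6,7,9,10} D(U)={3,7,8}: V {4,5,6,7,9,10}->{4,5,6,7}; U {3,7,8}->{7,8}
Constraint 3 (V != W) on D(V)={4,5,6,7} D(W)={3,4,5,6,7,10}: no change
Constraint 4 (W < U) on D(W)={3,4,5,6,7,10} D(U)={7,8}: W {3,4,5,6,7,10}->{3,4,5,6,7}
So after constraint 4: D(U) = {7,8}

Answer: {7,8}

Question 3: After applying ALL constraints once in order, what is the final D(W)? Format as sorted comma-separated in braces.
Constraint 1 (U != W) on D(U)={3,7,8} D(W)={3,4,5,6,7,10}: no change
Constraint 2 (V < U) on D(V)={4,5,6,7,9,10} D(U)={3,7,8}: V {4,5,6,7,9,10}->{4,5,6,7}; U {3,7,8}->{7,8}
Constraint 3 (V != W) on D(V)={4,5,6,7} D(W)={3,4,5,6,7,10}: no change
Constraint 4 (W < U) on D(W)={3,4,5,6,7,10} D(U)={7,8}: W {3,4,5,6,7,10}->{3,4,5,6,7}
So after all 4 constraints: D(W) = {3,4,5,6,7}

Answer: {3,4,5,6,7}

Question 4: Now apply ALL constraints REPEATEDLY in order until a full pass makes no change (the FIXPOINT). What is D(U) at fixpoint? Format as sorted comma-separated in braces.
Answer: {7,8}

Derivation:
pass 0 (initial): D(U)={3,7,8}
pass 1: U {3,7,8}->{7,8}; V {4,5,6,7,9,10}->{4,5,6,7}; W {3,4,5,6,7,10}->{3,4,5,6,7}
pass 2: no change
Fixpoint after 2 passes: D(U) = {7,8}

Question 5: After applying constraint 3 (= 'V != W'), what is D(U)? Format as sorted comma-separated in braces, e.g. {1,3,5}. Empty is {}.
Constraint 1 (U != W) on D(U)={3,7,8} D(W)={3,4,5,6,7,10}: no change
Constraint 2 (V < U) on D(V)={4,5,6,7,9,10} D(U)={3,7,8}: V {4,5,6,7,9,10}->{4,5,6,7}; U {3,7,8}->{7,8}
Constraint 3 (V != W) on D(V)={4,5,6,7} D(W)={3,4,5,6,7,10}: no change
So after constraint 3: D(U) = {7,8}

Answer: {7,8}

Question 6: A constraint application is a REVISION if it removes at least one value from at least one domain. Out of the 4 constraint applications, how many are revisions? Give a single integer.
Constraint 1 (U != W) on D(U)={3,7,8} D(W)={3,4,5,6,7,10}: no change => not a revision
Constraint 2 (V < U) on D(V)={4,5,6,7,9,10} D(U)={3,7,8}: V {4,5,6,7,9,10}->{4,5,6,7}; U {3,7,8}->{7,8} => REVISION
Constraint 3 (V != W) on D(V)={4,5,6,7} D(W)={3,4,5,6,7,10}: no change => not a revision
Constraint 4 (W < U) on D(W)={3,4,5,6,7,10} D(U)={7,8}: W {3,4,5,6,7,10}->{3,4,5,6,7} => REVISION
Total revisions = 2

Answer: 2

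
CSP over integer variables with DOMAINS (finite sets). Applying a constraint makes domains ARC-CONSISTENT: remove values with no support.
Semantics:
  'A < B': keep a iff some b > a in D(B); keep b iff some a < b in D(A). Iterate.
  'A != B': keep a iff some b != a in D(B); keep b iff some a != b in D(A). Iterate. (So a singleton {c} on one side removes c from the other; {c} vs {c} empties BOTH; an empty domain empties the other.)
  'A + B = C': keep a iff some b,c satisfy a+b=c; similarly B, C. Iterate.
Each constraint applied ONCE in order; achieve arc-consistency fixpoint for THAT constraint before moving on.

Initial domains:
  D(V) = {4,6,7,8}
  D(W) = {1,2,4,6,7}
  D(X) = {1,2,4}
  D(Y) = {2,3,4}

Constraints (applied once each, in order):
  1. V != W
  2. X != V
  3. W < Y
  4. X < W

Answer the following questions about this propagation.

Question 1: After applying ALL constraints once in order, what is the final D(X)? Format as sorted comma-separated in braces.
Constraint 1 (V != W) on D(V)={4,6,7,8} D(W)={1,2,4,6,7}: no change
Constraint 2 (X != V) on D(X)={1,2,4} D(V)={4,6,7,8}: no change
Constraint 3 (W < Y) on D(W)={1,2,4,6,7} D(Y)={2,3,4}: W {1,2,4,6,7}->{1,2}
Constraint 4 (X < W) on D(X)={1,2,4} D(W)={1,2}: X {1,2,4}->{1}; W {1,2}->{2}
So after all 4 constraints: D(X) = {1}

Answer: {1}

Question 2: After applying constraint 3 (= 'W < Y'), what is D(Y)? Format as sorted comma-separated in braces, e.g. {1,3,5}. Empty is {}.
Constraint 1 (V != W) on D(V)={4,6,7,8} D(W)={1,2,4,6,7}: no change
Constraint 2 (X != V) on D(X)={1,2,4} D(V)={4,6,7,8}: no change
Constraint 3 (W < Y) on D(W)={1,2,4,6,7} D(Y)={2,3,4}: W {1,2,4,6,7}->{1,2}
So after constraint 3: D(Y) = {2,3,4}

Answer: {2,3,4}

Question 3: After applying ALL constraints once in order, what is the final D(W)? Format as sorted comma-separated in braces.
Answer: {2}

Derivation:
Constraint 1 (V != W) on D(V)={4,6,7,8} D(W)={1,2,4,6,7}: no change
Constraint 2 (X != V) on D(X)={1,2,4} D(V)={4,6,7,8}: no change
Constraint 3 (W < Y) on D(W)={1,2,4,6,7} D(Y)={2,3,4}: W {1,2,4,6,7}->{1,2}
Constraint 4 (X < W) on D(X)={1,2,4} D(W)={1,2}: X {1,2,4}->{1}; W {1,2}->{2}
So after all 4 constraints: D(W) = {2}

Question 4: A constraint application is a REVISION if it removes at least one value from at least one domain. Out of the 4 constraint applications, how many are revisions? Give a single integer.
Constraint 1 (V != W) on D(V)={4,6,7,8} D(W)={1,2,4,6,7}: no change => not a revision
Constraint 2 (X != V) on D(X)={1,2,4} D(V)={4,6,7,8}: no change => not a revision
Constraint 3 (W < Y) on D(W)={1,2,4,6,7} D(Y)={2,3,4}: W {1,2,4,6,7}->{1,2} => REVISION
Constraint 4 (X < W) on D(X)={1,2,4} D(W)={1,2}: X {1,2,4}->{1}; W {1,2}->{2} => REVISION
Total revisions = 2

Answer: 2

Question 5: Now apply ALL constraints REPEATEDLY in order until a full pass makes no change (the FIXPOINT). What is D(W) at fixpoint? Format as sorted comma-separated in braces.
pass 0 (initial): D(W)={1,2,4,6,7}
pass 1: W {1,2,4,6,7}->{2}; X {1,2,4}->{1}
pass 2: Y {2,3,4}->{3,4}
pass 3: no change
Fixpoint after 3 passes: D(W) = {2}

Answer: {2}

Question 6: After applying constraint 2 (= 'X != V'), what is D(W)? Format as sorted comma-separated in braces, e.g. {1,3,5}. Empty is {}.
Constraint 1 (V != W) on D(V)={4,6,7,8} D(W)={1,2,4,6,7}: no change
Constraint 2 (X != V) on D(X)={1,2,4} D(V)={4,6,7,8}: no change
So after constraint 2: D(W) = {1,2,4,6,7}

Answer: {1,2,4,6,7}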